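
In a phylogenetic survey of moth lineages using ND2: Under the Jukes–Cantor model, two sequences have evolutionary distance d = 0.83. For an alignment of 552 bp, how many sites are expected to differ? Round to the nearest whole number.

Invert JC69: p = (3/4)(1 − e^(−4d/3)) = 0.75 × (1 − e^(-1.106667)) = 0.75 × (1 − 0.330659) = 0.502006.
Expected differing sites = pL ≈ 0.502006 × 552 = 277.107312 ≈ 277.

277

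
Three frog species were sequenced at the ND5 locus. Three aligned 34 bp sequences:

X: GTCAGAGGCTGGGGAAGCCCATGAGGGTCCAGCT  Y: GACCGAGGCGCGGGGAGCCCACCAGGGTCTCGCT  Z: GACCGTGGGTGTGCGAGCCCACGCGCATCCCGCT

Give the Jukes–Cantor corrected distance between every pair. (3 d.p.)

X–Y: 9/34 sites differ → p ≈ 0.264706, d = −0.75 ln(1 − 0.352941) = 0.326488 ≈ 0.326.
X–Z: 12/34 sites differ → p ≈ 0.352941, d = −0.75 ln(1 − 0.470588) = 0.476991 ≈ 0.477.
Y–Z: 11/34 sites differ → p ≈ 0.323529, d = −0.75 ln(1 − 0.431372) = 0.423397 ≈ 0.423.

d(X,Y) = 0.326, d(X,Z) = 0.477, d(Y,Z) = 0.423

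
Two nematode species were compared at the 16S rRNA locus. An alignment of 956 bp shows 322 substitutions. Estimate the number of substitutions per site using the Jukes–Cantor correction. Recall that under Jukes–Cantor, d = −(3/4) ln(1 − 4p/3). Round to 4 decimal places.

p = 322/956 ≈ 0.33682.
d = −(3/4) ln(1 − 4p/3) = −0.75 ln(1 − 0.449093) = −0.75 ln(0.550907)
  = −0.75 × (-0.596189) = 0.447142 substitutions/site.

0.4471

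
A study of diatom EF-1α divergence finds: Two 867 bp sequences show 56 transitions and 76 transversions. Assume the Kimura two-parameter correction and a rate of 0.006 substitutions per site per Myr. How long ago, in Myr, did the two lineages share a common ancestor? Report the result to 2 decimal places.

P = 56/867 ≈ 0.064591 and Q = 76/867 ≈ 0.087659.
Under the Kimura two-parameter model, d = −½ ln(1 − 2P − Q) − ¼ ln(1 − 2Q).
1 − 2P − Q = 0.783159, giving −½ ln(0.783159) = 0.122210.
1 − 2Q = 0.824682, giving −¼ ln(0.824682) = 0.048189.
d = 0.122210 + 0.048189 = 0.170399.
Under a molecular clock d = 2μt, so t = d/(2μ) = 0.170399 / (2 × 0.006) = 14.20 Myr.

14.20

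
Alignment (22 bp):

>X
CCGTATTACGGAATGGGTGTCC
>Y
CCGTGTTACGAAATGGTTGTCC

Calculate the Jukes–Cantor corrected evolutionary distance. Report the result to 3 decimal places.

0.151

The sequences differ at 3 of 22 sites (5, 11, 17), so p = 3/22 ≈ 0.136364.
d = −(3/4) ln(1 − 4p/3) = −0.75 ln(1 − 0.181819) = −0.75 ln(0.818181)
  = −0.75 × (-0.200672) = 0.150504 substitutions/site.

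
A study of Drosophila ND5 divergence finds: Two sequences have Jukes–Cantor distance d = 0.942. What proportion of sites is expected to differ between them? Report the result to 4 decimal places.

0.5364

p = (3/4)(1 − e^(−4d/3)) = 0.75 × (1 − e^(-1.256)) = 0.75 × (1 − 0.284791) = 0.536407.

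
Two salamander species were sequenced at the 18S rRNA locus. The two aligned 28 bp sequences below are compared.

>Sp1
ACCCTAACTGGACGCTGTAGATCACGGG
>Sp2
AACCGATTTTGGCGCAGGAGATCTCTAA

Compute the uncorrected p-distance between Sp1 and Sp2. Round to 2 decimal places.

The sequences differ at 12 of 28 positions.
p = 12/28 = 0.428571… ≈ 0.43 (to 2 d.p.).

0.43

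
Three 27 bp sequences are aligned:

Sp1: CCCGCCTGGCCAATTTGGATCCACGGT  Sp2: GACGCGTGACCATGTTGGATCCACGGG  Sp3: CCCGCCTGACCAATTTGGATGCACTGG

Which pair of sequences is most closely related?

Sp1 and Sp3

Sp1–Sp2: 7/27 differ, p = 0.259, d = 0.318.
Sp1–Sp3: 4/27 differ, p = 0.148, d = 0.165.
Sp2–Sp3: 7/27 differ, p = 0.259, d = 0.318.
The smallest distance is between Sp1 and Sp3.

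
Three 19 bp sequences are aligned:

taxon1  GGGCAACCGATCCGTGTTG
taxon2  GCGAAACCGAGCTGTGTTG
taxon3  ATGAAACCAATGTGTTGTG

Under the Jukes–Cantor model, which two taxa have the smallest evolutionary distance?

taxon1 and taxon2

taxon1–taxon2: 4/19 differ, p = 0.211, d = 0.247.
taxon1–taxon3: 8/19 differ, p = 0.421, d = 0.618.
taxon2–taxon3: 7/19 differ, p = 0.368, d = 0.507.
The smallest distance is between taxon1 and taxon2.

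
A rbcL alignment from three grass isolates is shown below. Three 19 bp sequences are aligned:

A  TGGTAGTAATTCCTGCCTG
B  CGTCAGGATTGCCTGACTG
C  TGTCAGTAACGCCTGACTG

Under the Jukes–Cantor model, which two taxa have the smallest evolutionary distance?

A–B: 7/19 differ, p = 0.368, d = 0.507.
A–C: 5/19 differ, p = 0.263, d = 0.324.
B–C: 4/19 differ, p = 0.211, d = 0.247.
The smallest distance is between B and C.

B and C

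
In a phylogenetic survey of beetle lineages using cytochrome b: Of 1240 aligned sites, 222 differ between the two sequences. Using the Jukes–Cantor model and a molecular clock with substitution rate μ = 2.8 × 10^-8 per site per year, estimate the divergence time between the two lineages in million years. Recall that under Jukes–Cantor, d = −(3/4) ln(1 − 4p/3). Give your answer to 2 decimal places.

3.65

p = 222/1240 ≈ 0.179032.
d = −(3/4) ln(1 − 4p/3) = −0.75 ln(1 − 0.238709) = −0.75 ln(0.761291)
  = −0.75 × (-0.272740) = 0.204555 substitutions/site.
Under a molecular clock d = 2μt, so t = d/(2μ) = 0.204555 / (2 × 2.8 × 10^-8) = 3.65 million years.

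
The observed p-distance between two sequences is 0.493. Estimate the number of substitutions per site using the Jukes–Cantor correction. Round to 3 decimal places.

0.803

d = −(3/4) ln(1 − 4p/3) = −0.75 ln(1 − 0.657333) = −0.75 ln(0.342667)
  = −0.75 × (-1.070996) = 0.803247 substitutions/site.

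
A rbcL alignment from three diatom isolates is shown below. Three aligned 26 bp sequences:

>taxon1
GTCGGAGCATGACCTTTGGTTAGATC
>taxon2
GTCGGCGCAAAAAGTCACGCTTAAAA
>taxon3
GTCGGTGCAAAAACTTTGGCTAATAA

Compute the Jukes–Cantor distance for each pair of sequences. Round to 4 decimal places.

d(taxon1,taxon2) = 0.8240, d(taxon1,taxon3) = 0.4643, d(taxon2,taxon3) = 0.3335

taxon1–taxon2: 13/26 sites differ → p = 0.5, d = −0.75 ln(1 − 0.666667) = 0.823960 ≈ 0.8240.
taxon1–taxon3: 9/26 sites differ → p ≈ 0.346154, d = −0.75 ln(1 − 0.461539) = 0.464280 ≈ 0.4643.
taxon2–taxon3: 7/26 sites differ → p ≈ 0.269231, d = −0.75 ln(1 − 0.358975) = 0.333515 ≈ 0.3335.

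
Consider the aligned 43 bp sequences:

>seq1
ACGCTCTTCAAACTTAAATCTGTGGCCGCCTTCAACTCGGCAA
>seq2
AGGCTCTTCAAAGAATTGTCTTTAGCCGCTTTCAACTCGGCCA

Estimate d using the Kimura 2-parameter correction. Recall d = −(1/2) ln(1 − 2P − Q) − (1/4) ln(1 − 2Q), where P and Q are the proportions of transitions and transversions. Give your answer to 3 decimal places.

Of 43 sites, 3 differences are transitions and 8 are transversions, so P = 3/43 ≈ 0.069767 and Q = 8/43 ≈ 0.186047.
Under the Kimura two-parameter model, d = −½ ln(1 − 2P − Q) − ¼ ln(1 − 2Q).
1 − 2P − Q = 0.674419, giving −½ ln(0.674419) = 0.196952.
1 − 2Q = 0.627906, giving −¼ ln(0.627906) = 0.116341.
d = 0.196952 + 0.116341 = 0.313293.

0.313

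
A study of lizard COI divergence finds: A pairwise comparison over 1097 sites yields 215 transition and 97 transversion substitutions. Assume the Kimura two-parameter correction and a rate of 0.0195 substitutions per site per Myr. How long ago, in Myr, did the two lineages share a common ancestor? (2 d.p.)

9.64

P = 215/1097 ≈ 0.195989 and Q = 97/1097 ≈ 0.088423.
Under the Kimura two-parameter model, d = −½ ln(1 − 2P − Q) − ¼ ln(1 − 2Q).
1 − 2P − Q = 0.519599, giving −½ ln(0.519599) = 0.327349.
1 − 2Q = 0.823154, giving −¼ ln(0.823154) = 0.048653.
d = 0.327349 + 0.048653 = 0.376002.
Under a molecular clock d = 2μt, so t = d/(2μ) = 0.376002 / (2 × 0.0195) = 9.64 Myr.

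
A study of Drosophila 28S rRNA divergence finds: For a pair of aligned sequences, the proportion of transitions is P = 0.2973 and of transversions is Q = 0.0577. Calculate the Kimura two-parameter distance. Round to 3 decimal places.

0.559

Under the Kimura two-parameter model, d = −½ ln(1 − 2P − Q) − ¼ ln(1 − 2Q).
1 − 2P − Q = 0.3477, giving −½ ln(0.3477) = 0.528208.
1 − 2Q = 0.8846, giving −¼ ln(0.8846) = 0.030655.
d = 0.528208 + 0.030655 = 0.558863.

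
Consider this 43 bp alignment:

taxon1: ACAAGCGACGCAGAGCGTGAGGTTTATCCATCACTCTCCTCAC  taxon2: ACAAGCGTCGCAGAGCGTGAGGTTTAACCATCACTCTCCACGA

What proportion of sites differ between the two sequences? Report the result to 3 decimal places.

The sequences differ at 5 of 43 positions (sites 8, 27, 40, 42, 43).
p = 5/43 = 0.116279… ≈ 0.116 (to 3 d.p.).

0.116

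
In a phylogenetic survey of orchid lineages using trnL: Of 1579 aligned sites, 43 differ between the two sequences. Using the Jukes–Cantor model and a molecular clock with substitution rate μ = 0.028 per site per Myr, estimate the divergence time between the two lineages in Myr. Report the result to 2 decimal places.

0.50

p = 43/1579 ≈ 0.027232.
d = −(3/4) ln(1 − 4p/3) = −0.75 ln(1 − 0.036309) = −0.75 ln(0.963691)
  = −0.75 × (-0.036985) = 0.027739 substitutions/site.
Under a molecular clock d = 2μt, so t = d/(2μ) = 0.027739 / (2 × 0.028) = 0.50 Myr.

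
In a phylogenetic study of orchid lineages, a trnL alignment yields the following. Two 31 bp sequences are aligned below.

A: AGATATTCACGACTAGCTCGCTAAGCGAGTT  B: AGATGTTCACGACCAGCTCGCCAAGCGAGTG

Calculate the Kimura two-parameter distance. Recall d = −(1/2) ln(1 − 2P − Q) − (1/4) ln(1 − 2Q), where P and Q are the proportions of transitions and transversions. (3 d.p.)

0.145

Of 31 sites, 3 differences are transitions and 1 are transversions, so P = 3/31 ≈ 0.096774 and Q = 1/31 ≈ 0.032258.
Under the Kimura two-parameter model, d = −½ ln(1 − 2P − Q) − ¼ ln(1 − 2Q).
1 − 2P − Q = 0.774194, giving −½ ln(0.774194) = 0.127966.
1 − 2Q = 0.935484, giving −¼ ln(0.935484) = 0.016673.
d = 0.127966 + 0.016673 = 0.144639.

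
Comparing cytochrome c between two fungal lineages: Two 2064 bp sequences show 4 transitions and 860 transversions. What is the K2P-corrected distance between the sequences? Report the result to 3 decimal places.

P = 4/2064 ≈ 0.001938 and Q = 860/2064 ≈ 0.416667.
Under the Kimura two-parameter model, d = −½ ln(1 − 2P − Q) − ¼ ln(1 − 2Q).
1 − 2P − Q = 0.579457, giving −½ ln(0.579457) = 0.272832.
1 − 2Q = 0.166666, giving −¼ ln(0.166666) = 0.447941.
d = 0.272832 + 0.447941 = 0.720773.

0.721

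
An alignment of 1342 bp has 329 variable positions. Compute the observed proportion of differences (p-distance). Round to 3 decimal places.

p = 329/1342 = 0.245156… ≈ 0.245 (to 3 d.p.).

0.245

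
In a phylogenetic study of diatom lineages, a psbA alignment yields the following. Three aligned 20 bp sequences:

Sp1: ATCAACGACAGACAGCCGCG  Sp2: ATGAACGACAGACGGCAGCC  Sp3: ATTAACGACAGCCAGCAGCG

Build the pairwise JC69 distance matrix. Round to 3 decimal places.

Sp1–Sp2: 4/20 sites differ → p = 0.2, d = −0.75 ln(1 − 0.266667) = 0.232617 ≈ 0.233.
Sp1–Sp3: 3/20 sites differ → p = 0.15, d = −0.75 ln(1 − 0.2) = 0.167358 ≈ 0.167.
Sp2–Sp3: 4/20 sites differ → p = 0.2, d = −0.75 ln(1 − 0.266667) = 0.232617 ≈ 0.233.

d(Sp1,Sp2) = 0.233, d(Sp1,Sp3) = 0.167, d(Sp2,Sp3) = 0.233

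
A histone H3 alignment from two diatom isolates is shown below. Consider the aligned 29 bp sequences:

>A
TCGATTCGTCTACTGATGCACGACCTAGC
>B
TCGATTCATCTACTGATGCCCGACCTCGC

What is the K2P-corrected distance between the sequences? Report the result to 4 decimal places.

Of 29 sites, 1 differences are transitions and 2 are transversions, so P = 1/29 ≈ 0.034483 and Q = 2/29 ≈ 0.068966.
Under the Kimura two-parameter model, d = −½ ln(1 − 2P − Q) − ¼ ln(1 − 2Q).
1 − 2P − Q = 0.862068, giving −½ ln(0.862068) = 0.074211.
1 − 2Q = 0.862068, giving −¼ ln(0.862068) = 0.037105.
d = 0.074211 + 0.037105 = 0.111316.

0.1113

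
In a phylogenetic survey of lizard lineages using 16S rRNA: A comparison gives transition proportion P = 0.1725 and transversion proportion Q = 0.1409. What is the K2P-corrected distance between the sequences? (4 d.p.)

0.4154

Under the Kimura two-parameter model, d = −½ ln(1 − 2P − Q) − ¼ ln(1 − 2Q).
1 − 2P − Q = 0.5141, giving −½ ln(0.5141) = 0.332669.
1 − 2Q = 0.7182, giving −¼ ln(0.7182) = 0.082752.
d = 0.332669 + 0.082752 = 0.415421.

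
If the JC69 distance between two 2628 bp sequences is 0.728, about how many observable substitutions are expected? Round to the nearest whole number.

1224

Invert JC69: p = (3/4)(1 − e^(−4d/3)) = 0.75 × (1 − e^(-0.970667)) = 0.75 × (1 − 0.378830) = 0.465878.
Expected differing sites = pL ≈ 0.465878 × 2628 = 1224.327384 ≈ 1224.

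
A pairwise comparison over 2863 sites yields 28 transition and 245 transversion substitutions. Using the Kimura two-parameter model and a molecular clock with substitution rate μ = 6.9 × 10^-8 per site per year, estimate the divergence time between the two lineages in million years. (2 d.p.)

P = 28/2863 ≈ 0.00978 and Q = 245/2863 ≈ 0.085575.
Under the Kimura two-parameter model, d = −½ ln(1 − 2P − Q) − ¼ ln(1 − 2Q).
1 − 2P − Q = 0.894865, giving −½ ln(0.894865) = 0.055541.
1 − 2Q = 0.82885, giving −¼ ln(0.82885) = 0.046929.
d = 0.055541 + 0.046929 = 0.102470.
Under a molecular clock d = 2μt, so t = d/(2μ) = 0.102470 / (2 × 6.9 × 10^-8) = 0.74 million years.

0.74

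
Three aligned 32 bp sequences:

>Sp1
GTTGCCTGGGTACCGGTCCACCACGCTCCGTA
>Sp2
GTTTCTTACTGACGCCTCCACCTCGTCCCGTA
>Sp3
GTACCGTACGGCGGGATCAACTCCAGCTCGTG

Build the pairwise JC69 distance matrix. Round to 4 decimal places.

d(Sp1,Sp2) = 0.5199, d(Sp1,Sp3) = 1.0397, d(Sp2,Sp3) = 0.7356

Sp1–Sp2: 12/32 sites differ → p = 0.375, d = −0.75 ln(1 − 0.5) = 0.519860 ≈ 0.5199.
Sp1–Sp3: 18/32 sites differ → p = 0.5625, d = −0.75 ln(1 − 0.75) = 1.039721 ≈ 1.0397.
Sp2–Sp3: 15/32 sites differ → p = 0.46875, d = −0.75 ln(1 − 0.625) = 0.735622 ≈ 0.7356.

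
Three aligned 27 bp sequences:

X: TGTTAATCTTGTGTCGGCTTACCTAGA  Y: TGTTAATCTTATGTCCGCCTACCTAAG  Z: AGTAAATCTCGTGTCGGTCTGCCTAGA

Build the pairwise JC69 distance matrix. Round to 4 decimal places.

d(X,Y) = 0.2127, d(X,Z) = 0.2635, d(Y,Z) = 0.4408

X–Y: 5/27 sites differ → p ≈ 0.185185, d = −0.75 ln(1 − 0.246913) = 0.212681 ≈ 0.2127.
X–Z: 6/27 sites differ → p ≈ 0.222222, d = −0.75 ln(1 − 0.296296) = 0.263548 ≈ 0.2635.
Y–Z: 9/27 sites differ → p ≈ 0.333333, d = −0.75 ln(1 − 0.444444) = 0.440839 ≈ 0.4408.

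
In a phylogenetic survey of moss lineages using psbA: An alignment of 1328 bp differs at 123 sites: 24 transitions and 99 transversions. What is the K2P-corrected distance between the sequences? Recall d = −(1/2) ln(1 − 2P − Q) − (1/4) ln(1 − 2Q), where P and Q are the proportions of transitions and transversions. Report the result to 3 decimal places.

P = 24/1328 ≈ 0.018072 and Q = 99/1328 ≈ 0.074548.
Under the Kimura two-parameter model, d = −½ ln(1 − 2P − Q) − ¼ ln(1 − 2Q).
1 − 2P − Q = 0.889308, giving −½ ln(0.889308) = 0.058656.
1 − 2Q = 0.850904, giving −¼ ln(0.850904) = 0.040364.
d = 0.058656 + 0.040364 = 0.099020.

0.099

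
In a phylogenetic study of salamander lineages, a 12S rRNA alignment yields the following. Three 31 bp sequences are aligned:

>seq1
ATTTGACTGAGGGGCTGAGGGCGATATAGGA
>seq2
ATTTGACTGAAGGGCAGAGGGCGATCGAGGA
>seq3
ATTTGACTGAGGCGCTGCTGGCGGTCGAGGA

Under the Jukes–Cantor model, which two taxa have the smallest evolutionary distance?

seq1 and seq2

seq1–seq2: 4/31 differ, p = 0.129, d = 0.142.
seq1–seq3: 6/31 differ, p = 0.194, d = 0.224.
seq2–seq3: 6/31 differ, p = 0.194, d = 0.224.
The smallest distance is between seq1 and seq2.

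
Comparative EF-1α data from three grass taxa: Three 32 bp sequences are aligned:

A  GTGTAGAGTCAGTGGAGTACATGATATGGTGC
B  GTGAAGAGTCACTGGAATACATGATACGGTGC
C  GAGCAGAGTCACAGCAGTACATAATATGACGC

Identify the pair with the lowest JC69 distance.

A–B: 4/32 differ, p = 0.125, d = 0.137.
A–C: 8/32 differ, p = 0.250, d = 0.304.
B–C: 9/32 differ, p = 0.281, d = 0.353.
The smallest distance is between A and B.

A and B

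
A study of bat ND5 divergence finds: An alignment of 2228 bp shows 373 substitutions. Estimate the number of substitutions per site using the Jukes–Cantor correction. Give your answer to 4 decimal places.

0.1894

p = 373/2228 ≈ 0.167415.
d = −(3/4) ln(1 − 4p/3) = −0.75 ln(1 − 0.22322) = −0.75 ln(0.77678)
  = −0.75 × (-0.252598) = 0.189449 substitutions/site.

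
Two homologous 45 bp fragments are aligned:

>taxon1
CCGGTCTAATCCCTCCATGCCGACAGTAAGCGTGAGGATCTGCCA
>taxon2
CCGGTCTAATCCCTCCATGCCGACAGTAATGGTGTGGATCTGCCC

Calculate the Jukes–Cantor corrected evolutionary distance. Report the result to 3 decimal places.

0.095

The sequences differ at 4 of 45 sites (30, 31, 35, 45), so p = 4/45 ≈ 0.088889.
d = −(3/4) ln(1 − 4p/3) = −0.75 ln(1 − 0.118519) = −0.75 ln(0.881481)
  = −0.75 × (-0.126152) = 0.094614 substitutions/site.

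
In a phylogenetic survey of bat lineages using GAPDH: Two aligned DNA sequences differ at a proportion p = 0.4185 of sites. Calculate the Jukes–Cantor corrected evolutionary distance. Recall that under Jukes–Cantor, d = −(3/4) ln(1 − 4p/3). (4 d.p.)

d = −(3/4) ln(1 − 4p/3) = −0.75 ln(1 − 0.558) = −0.75 ln(0.442)
  = −0.75 × (-0.816445) = 0.612334 substitutions/site.

0.6123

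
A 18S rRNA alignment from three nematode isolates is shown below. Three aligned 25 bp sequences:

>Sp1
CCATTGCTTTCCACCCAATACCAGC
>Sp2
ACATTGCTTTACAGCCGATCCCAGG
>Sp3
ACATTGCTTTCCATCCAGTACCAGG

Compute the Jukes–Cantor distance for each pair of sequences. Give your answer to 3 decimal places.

d(Sp1,Sp2) = 0.289, d(Sp1,Sp3) = 0.180, d(Sp2,Sp3) = 0.233

Sp1–Sp2: 6/25 sites differ → p = 0.24, d = −0.75 ln(1 − 0.32) = 0.289247 ≈ 0.289.
Sp1–Sp3: 4/25 sites differ → p = 0.16, d = −0.75 ln(1 − 0.213333) = 0.179963 ≈ 0.180.
Sp2–Sp3: 5/25 sites differ → p = 0.2, d = −0.75 ln(1 − 0.266667) = 0.232617 ≈ 0.233.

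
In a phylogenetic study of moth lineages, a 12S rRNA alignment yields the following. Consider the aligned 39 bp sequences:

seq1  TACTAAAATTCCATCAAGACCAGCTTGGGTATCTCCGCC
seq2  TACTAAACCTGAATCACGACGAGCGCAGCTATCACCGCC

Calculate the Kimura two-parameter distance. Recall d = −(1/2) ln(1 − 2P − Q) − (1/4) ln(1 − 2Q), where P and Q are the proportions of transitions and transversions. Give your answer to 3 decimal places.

Of 39 sites, 3 differences are transitions and 8 are transversions, so P = 3/39 ≈ 0.076923 and Q = 8/39 ≈ 0.205128.
Under the Kimura two-parameter model, d = −½ ln(1 − 2P − Q) − ¼ ln(1 − 2Q).
1 − 2P − Q = 0.641026, giving −½ ln(0.641026) = 0.222343.
1 − 2Q = 0.589744, giving −¼ ln(0.589744) = 0.132017.
d = 0.222343 + 0.132017 = 0.354360.

0.354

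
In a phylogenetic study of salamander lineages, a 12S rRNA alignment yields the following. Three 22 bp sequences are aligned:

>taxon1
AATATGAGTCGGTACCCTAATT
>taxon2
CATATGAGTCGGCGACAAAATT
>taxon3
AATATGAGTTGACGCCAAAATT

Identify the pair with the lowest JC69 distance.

taxon2 and taxon3

taxon1–taxon2: 6/22 differ, p = 0.273, d = 0.339.
taxon1–taxon3: 6/22 differ, p = 0.273, d = 0.339.
taxon2–taxon3: 4/22 differ, p = 0.182, d = 0.208.
The smallest distance is between taxon2 and taxon3.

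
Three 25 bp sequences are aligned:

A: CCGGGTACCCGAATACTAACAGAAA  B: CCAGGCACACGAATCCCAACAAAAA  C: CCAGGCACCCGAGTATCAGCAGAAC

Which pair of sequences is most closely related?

A and B

A–B: 6/25 differ, p = 0.240, d = 0.289.
A–C: 7/25 differ, p = 0.280, d = 0.351.
B–C: 7/25 differ, p = 0.280, d = 0.351.
The smallest distance is between A and B.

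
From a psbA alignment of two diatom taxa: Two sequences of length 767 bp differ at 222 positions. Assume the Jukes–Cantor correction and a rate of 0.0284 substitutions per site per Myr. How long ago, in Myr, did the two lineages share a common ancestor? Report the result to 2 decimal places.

p = 222/767 ≈ 0.289439.
d = −(3/4) ln(1 − 4p/3) = −0.75 ln(1 − 0.385919) = −0.75 ln(0.614081)
  = −0.75 × (-0.487628) = 0.365721 substitutions/site.
Under a molecular clock d = 2μt, so t = d/(2μ) = 0.365721 / (2 × 0.0284) = 6.44 Myr.

6.44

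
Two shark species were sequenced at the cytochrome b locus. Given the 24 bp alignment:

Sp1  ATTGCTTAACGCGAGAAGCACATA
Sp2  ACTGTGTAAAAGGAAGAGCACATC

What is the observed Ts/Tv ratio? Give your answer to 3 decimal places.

1.250

Transitions are A↔G and C↔T; transversions are all other mismatches.
Transitions: 5. Transversions: 4.
R = 5/4 = 1.250.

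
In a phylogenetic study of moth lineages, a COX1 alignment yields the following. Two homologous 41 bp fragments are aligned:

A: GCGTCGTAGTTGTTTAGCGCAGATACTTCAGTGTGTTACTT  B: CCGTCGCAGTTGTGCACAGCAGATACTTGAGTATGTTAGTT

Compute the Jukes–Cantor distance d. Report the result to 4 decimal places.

The sequences differ at 9 of 41 sites (1, 7, 14, 15, 17, 18, 29, 33, 39), so p = 9/41 ≈ 0.219512.
d = −(3/4) ln(1 − 4p/3) = −0.75 ln(1 − 0.292683) = −0.75 ln(0.707317)
  = −0.75 × (-0.346276) = 0.259707 substitutions/site.

0.2597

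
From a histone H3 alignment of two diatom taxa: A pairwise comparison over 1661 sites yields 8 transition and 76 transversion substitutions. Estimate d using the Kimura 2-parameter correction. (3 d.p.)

P = 8/1661 ≈ 0.004816 and Q = 76/1661 ≈ 0.045756.
Under the Kimura two-parameter model, d = −½ ln(1 − 2P − Q) − ¼ ln(1 − 2Q).
1 − 2P − Q = 0.944612, giving −½ ln(0.944612) = 0.028491.
1 − 2Q = 0.908488, giving −¼ ln(0.908488) = 0.023993.
d = 0.028491 + 0.023993 = 0.052484.

0.052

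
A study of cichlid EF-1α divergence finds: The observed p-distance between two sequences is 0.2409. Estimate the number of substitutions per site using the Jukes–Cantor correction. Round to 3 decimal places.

0.291

d = −(3/4) ln(1 − 4p/3) = −0.75 ln(1 − 0.3212) = −0.75 ln(0.6788)
  = −0.75 × (-0.387429) = 0.290572 substitutions/site.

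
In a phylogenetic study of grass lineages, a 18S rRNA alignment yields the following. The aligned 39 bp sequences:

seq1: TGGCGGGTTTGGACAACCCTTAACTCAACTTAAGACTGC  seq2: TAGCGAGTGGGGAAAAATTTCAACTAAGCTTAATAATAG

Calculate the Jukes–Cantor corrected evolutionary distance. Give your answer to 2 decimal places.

0.54

The sequences differ at 15 of 39 sites, so p = 15/39 ≈ 0.384615.
d = −(3/4) ln(1 − 4p/3) = −0.75 ln(1 − 0.51282) = −0.75 ln(0.48718)
  = −0.75 × (-0.719122) = 0.539342 substitutions/site.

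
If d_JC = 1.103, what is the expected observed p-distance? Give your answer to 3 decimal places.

0.578

p = (3/4)(1 − e^(−4d/3)) = 0.75 × (1 − e^(-1.470667)) = 0.75 × (1 − 0.229772) = 0.577671.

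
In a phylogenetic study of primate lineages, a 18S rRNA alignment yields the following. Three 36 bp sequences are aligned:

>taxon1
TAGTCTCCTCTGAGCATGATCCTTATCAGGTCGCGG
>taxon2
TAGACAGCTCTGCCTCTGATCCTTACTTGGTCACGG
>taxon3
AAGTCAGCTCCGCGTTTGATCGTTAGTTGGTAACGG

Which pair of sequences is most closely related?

taxon2 and taxon3

taxon1–taxon2: 11/36 differ, p = 0.306, d = 0.392.
taxon1–taxon3: 13/36 differ, p = 0.361, d = 0.493.
taxon2–taxon3: 8/36 differ, p = 0.222, d = 0.264.
The smallest distance is between taxon2 and taxon3.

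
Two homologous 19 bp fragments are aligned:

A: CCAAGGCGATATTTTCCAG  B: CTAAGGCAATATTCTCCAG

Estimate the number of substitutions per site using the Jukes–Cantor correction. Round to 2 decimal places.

0.18

The sequences differ at 3 of 19 sites (2, 8, 14), so p = 3/19 ≈ 0.157895.
d = −(3/4) ln(1 − 4p/3) = −0.75 ln(1 − 0.210527) = −0.75 ln(0.789473)
  = −0.75 × (-0.236390) = 0.177293 substitutions/site.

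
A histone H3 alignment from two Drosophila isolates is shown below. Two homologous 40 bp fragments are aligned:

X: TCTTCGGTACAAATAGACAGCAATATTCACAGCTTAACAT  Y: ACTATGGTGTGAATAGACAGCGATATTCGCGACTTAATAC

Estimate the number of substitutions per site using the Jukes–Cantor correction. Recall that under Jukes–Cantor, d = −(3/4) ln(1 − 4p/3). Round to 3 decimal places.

The sequences differ at 12 of 40 sites, so p = 12/40 = 0.3.
d = −(3/4) ln(1 − 4p/3) = −0.75 ln(1 − 0.4) = −0.75 ln(0.6)
  = −0.75 × (-0.510826) = 0.383120 substitutions/site.

0.383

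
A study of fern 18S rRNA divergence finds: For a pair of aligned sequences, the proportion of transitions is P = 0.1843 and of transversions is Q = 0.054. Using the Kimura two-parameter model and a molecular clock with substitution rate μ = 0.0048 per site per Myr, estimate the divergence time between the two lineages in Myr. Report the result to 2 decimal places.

31.58

Under the Kimura two-parameter model, d = −½ ln(1 − 2P − Q) − ¼ ln(1 − 2Q).
1 − 2P − Q = 0.5774, giving −½ ln(0.5774) = 0.274610.
1 − 2Q = 0.892, giving −¼ ln(0.892) = 0.028572.
d = 0.274610 + 0.028572 = 0.303182.
Under a molecular clock d = 2μt, so t = d/(2μ) = 0.303182 / (2 × 0.0048) = 31.58 Myr.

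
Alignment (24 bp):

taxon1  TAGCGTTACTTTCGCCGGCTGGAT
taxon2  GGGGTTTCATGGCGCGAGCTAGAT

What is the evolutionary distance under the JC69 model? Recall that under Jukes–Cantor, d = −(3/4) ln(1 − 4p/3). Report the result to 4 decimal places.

The sequences differ at 11 of 24 sites, so p = 11/24 ≈ 0.458333.
d = −(3/4) ln(1 − 4p/3) = −0.75 ln(1 − 0.611111) = −0.75 ln(0.388889)
  = −0.75 × (-0.944461) = 0.708346 substitutions/site.

0.7083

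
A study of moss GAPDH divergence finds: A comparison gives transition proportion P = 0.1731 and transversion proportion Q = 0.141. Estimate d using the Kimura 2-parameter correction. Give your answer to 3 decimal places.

0.417

Under the Kimura two-parameter model, d = −½ ln(1 − 2P − Q) − ¼ ln(1 − 2Q).
1 − 2P − Q = 0.5128, giving −½ ln(0.5128) = 0.333935.
1 − 2Q = 0.718, giving −¼ ln(0.718) = 0.082821.
d = 0.333935 + 0.082821 = 0.416756.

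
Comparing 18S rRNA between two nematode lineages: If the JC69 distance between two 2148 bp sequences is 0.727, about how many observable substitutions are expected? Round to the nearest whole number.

Invert JC69: p = (3/4)(1 − e^(−4d/3)) = 0.75 × (1 − e^(-0.969333)) = 0.75 × (1 − 0.379336) = 0.465498.
Expected differing sites = pL ≈ 0.465498 × 2148 = 999.889704 ≈ 1000.

1000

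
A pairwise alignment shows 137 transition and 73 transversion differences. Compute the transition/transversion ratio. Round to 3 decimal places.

R = 137/73 = 1.876712… ≈ 1.877 (to 3 d.p.).

1.877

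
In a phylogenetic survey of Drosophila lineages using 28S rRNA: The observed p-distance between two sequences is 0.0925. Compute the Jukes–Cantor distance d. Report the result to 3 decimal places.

d = −(3/4) ln(1 − 4p/3) = −0.75 ln(1 − 0.123333) = −0.75 ln(0.876667)
  = −0.75 × (-0.131628) = 0.098721 substitutions/site.

0.099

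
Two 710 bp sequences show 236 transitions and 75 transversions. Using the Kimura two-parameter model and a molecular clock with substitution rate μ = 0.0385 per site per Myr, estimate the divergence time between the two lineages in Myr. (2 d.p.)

P = 236/710 ≈ 0.332394 and Q = 75/710 ≈ 0.105634.
Under the Kimura two-parameter model, d = −½ ln(1 − 2P − Q) − ¼ ln(1 − 2Q).
1 − 2P − Q = 0.229578, giving −½ ln(0.229578) = 0.735756.
1 − 2Q = 0.788732, giving −¼ ln(0.788732) = 0.059332.
d = 0.735756 + 0.059332 = 0.795088.
Under a molecular clock d = 2μt, so t = d/(2μ) = 0.795088 / (2 × 0.0385) = 10.33 Myr.

10.33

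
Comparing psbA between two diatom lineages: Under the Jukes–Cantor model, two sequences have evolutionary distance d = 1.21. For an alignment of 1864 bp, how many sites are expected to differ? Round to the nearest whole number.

1119

Invert JC69: p = (3/4)(1 − e^(−4d/3)) = 0.75 × (1 − e^(-1.613333)) = 0.75 × (1 − 0.199222) = 0.600584.
Expected differing sites = pL ≈ 0.600584 × 1864 = 1119.488576 ≈ 1119.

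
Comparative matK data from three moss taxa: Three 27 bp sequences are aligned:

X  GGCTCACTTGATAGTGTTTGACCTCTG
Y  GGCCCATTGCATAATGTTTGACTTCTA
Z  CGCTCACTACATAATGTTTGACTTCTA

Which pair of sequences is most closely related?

X–Y: 7/27 differ, p = 0.259, d = 0.318.
X–Z: 6/27 differ, p = 0.222, d = 0.264.
Y–Z: 4/27 differ, p = 0.148, d = 0.165.
The smallest distance is between Y and Z.

Y and Z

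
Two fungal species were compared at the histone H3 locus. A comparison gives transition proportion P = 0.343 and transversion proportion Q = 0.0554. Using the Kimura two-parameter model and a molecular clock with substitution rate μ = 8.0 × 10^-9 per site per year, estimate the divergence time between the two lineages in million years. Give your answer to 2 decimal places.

Under the Kimura two-parameter model, d = −½ ln(1 − 2P − Q) − ¼ ln(1 − 2Q).
1 − 2P − Q = 0.2586, giving −½ ln(0.2586) = 0.676236.
1 − 2Q = 0.8892, giving −¼ ln(0.8892) = 0.029358.
d = 0.676236 + 0.029358 = 0.705594.
Under a molecular clock d = 2μt, so t = d/(2μ) = 0.705594 / (2 × 8.0 × 10^-9) = 44.10 million years.

44.10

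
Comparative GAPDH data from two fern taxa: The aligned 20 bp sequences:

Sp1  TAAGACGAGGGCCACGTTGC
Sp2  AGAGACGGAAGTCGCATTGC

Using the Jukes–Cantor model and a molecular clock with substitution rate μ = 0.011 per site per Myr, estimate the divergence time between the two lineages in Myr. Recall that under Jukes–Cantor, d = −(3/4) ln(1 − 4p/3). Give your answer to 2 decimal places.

The sequences differ at 8 of 20 sites (1, 2, 8, 9, 10, 12, 14, 16), so p = 8/20 = 0.4.
d = −(3/4) ln(1 − 4p/3) = −0.75 ln(1 − 0.533333) = −0.75 ln(0.466667)
  = −0.75 × (-0.762139) = 0.571604 substitutions/site.
Under a molecular clock d = 2μt, so t = d/(2μ) = 0.571604 / (2 × 0.011) = 25.98 Myr.

25.98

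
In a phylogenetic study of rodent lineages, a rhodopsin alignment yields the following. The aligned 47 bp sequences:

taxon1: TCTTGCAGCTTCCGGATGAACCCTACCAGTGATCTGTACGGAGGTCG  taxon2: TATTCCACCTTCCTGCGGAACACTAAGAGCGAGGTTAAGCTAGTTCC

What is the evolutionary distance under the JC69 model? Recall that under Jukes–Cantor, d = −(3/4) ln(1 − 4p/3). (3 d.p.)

0.581

The sequences differ at 19 of 47 sites, so p = 19/47 ≈ 0.404255.
d = −(3/4) ln(1 − 4p/3) = −0.75 ln(1 − 0.539007) = −0.75 ln(0.460993)
  = −0.75 × (-0.774372) = 0.580779 substitutions/site.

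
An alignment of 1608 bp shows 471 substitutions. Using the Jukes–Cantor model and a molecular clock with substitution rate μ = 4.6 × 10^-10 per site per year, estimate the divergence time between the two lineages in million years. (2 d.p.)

p = 471/1608 ≈ 0.29291.
d = −(3/4) ln(1 − 4p/3) = −0.75 ln(1 − 0.390547) = −0.75 ln(0.609453)
  = −0.75 × (-0.495193) = 0.371395 substitutions/site.
Under a molecular clock d = 2μt, so t = d/(2μ) = 0.371395 / (2 × 4.6 × 10^-10) = 403.69 million years.

403.69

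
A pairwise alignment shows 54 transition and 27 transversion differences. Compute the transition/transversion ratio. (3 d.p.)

R = 54/27 = 2.000.

2.000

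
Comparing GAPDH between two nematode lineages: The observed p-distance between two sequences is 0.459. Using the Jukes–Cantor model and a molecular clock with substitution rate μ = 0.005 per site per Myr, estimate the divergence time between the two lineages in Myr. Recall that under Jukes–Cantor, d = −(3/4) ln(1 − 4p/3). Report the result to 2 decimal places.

d = −(3/4) ln(1 − 4p/3) = −0.75 ln(1 − 0.612) = −0.75 ln(0.388)
  = −0.75 × (-0.946750) = 0.710063 substitutions/site.
Under a molecular clock d = 2μt, so t = d/(2μ) = 0.710063 / (2 × 0.005) = 71.01 Myr.

71.01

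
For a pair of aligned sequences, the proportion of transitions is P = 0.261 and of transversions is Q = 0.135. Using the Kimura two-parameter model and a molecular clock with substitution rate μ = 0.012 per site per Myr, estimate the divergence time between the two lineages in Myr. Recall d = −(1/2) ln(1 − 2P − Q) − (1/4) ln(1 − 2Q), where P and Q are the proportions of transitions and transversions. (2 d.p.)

25.57

Under the Kimura two-parameter model, d = −½ ln(1 − 2P − Q) − ¼ ln(1 − 2Q).
1 − 2P − Q = 0.343, giving −½ ln(0.343) = 0.535012.
1 − 2Q = 0.73, giving −¼ ln(0.73) = 0.078678.
d = 0.535012 + 0.078678 = 0.613690.
Under a molecular clock d = 2μt, so t = d/(2μ) = 0.613690 / (2 × 0.012) = 25.57 Myr.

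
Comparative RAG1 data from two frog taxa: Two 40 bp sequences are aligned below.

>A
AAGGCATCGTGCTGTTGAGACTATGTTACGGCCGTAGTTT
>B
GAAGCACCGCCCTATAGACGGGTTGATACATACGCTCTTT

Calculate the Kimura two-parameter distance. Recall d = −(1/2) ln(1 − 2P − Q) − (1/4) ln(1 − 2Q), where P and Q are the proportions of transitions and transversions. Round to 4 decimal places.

0.7616

Of 40 sites, 8 differences are transitions and 11 are transversions, so P = 8/40 = 0.2 and Q = 11/40 = 0.275.
Under the Kimura two-parameter model, d = −½ ln(1 − 2P − Q) − ¼ ln(1 − 2Q).
1 − 2P − Q = 0.325, giving −½ ln(0.325) = 0.561965.
1 − 2Q = 0.45, giving −¼ ln(0.45) = 0.199627.
d = 0.561965 + 0.199627 = 0.761592.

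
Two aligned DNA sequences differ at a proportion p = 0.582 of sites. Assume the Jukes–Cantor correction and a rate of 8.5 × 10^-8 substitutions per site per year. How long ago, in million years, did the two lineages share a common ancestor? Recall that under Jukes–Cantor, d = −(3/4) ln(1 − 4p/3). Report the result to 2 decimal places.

6.60

d = −(3/4) ln(1 − 4p/3) = −0.75 ln(1 − 0.776) = −0.75 ln(0.224)
  = −0.75 × (-1.496109) = 1.122082 substitutions/site.
Under a molecular clock d = 2μt, so t = d/(2μ) = 1.122082 / (2 × 8.5 × 10^-8) = 6.60 million years.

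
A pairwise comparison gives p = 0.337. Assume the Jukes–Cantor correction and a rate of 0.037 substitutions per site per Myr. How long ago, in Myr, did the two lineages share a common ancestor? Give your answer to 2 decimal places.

d = −(3/4) ln(1 − 4p/3) = −0.75 ln(1 − 0.449333) = −0.75 ln(0.550667)
  = −0.75 × (-0.596625) = 0.447469 substitutions/site.
Under a molecular clock d = 2μt, so t = d/(2μ) = 0.447469 / (2 × 0.037) = 6.05 Myr.

6.05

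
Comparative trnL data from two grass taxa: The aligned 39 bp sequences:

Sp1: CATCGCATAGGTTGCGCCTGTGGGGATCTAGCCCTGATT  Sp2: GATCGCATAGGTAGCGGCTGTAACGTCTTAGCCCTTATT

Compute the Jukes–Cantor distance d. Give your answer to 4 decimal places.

0.3138

The sequences differ at 10 of 39 sites (1, 13, 17, 22, 23, 24, 26, 27, 28, 36), so p = 10/39 ≈ 0.25641.
d = −(3/4) ln(1 − 4p/3) = −0.75 ln(1 − 0.34188) = −0.75 ln(0.65812)
  = −0.75 × (-0.418368) = 0.313776 substitutions/site.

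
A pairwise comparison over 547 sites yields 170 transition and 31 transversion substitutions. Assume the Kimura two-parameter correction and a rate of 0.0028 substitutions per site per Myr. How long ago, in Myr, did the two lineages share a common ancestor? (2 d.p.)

106.62

P = 170/547 ≈ 0.310786 and Q = 31/547 ≈ 0.056673.
Under the Kimura two-parameter model, d = −½ ln(1 − 2P − Q) − ¼ ln(1 − 2Q).
1 − 2P − Q = 0.321755, giving −½ ln(0.321755) = 0.566982.
1 − 2Q = 0.886654, giving −¼ ln(0.886654) = 0.030075.
d = 0.566982 + 0.030075 = 0.597057.
Under a molecular clock d = 2μt, so t = d/(2μ) = 0.597057 / (2 × 0.0028) = 106.62 Myr.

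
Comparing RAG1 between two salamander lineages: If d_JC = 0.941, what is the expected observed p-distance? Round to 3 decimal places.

p = (3/4)(1 − e^(−4d/3)) = 0.75 × (1 − e^(-1.254667)) = 0.75 × (1 − 0.285171) = 0.536122.

0.536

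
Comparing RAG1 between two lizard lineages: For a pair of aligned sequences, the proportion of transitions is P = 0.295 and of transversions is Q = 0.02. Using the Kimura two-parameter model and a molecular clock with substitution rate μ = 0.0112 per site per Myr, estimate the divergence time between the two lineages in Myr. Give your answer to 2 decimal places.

21.47

Under the Kimura two-parameter model, d = −½ ln(1 − 2P − Q) − ¼ ln(1 − 2Q).
1 − 2P − Q = 0.39, giving −½ ln(0.39) = 0.470804.
1 − 2Q = 0.96, giving −¼ ln(0.96) = 0.010205.
d = 0.470804 + 0.010205 = 0.481009.
Under a molecular clock d = 2μt, so t = d/(2μ) = 0.481009 / (2 × 0.0112) = 21.47 Myr.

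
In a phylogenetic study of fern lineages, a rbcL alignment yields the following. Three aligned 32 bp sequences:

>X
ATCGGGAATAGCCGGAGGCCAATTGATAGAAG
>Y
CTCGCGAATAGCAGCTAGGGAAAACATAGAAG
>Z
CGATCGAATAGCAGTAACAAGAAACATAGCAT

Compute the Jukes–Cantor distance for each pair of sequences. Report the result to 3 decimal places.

X–Y: 11/32 sites differ → p = 0.34375, d = −0.75 ln(1 − 0.458333) = 0.459828 ≈ 0.460.
X–Z: 17/32 sites differ → p = 0.53125, d = −0.75 ln(1 − 0.708333) = 0.924107 ≈ 0.924.
Y–Z: 11/32 sites differ → p = 0.34375, d = −0.75 ln(1 − 0.458333) = 0.459828 ≈ 0.460.

d(X,Y) = 0.460, d(X,Z) = 0.924, d(Y,Z) = 0.460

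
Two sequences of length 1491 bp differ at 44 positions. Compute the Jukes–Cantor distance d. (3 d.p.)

0.030

p = 44/1491 ≈ 0.02951.
d = −(3/4) ln(1 − 4p/3) = −0.75 ln(1 − 0.039347) = −0.75 ln(0.960653)
  = −0.75 × (-0.040142) = 0.030107 substitutions/site.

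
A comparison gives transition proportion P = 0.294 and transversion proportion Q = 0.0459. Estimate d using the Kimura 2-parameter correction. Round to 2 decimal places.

Under the Kimura two-parameter model, d = −½ ln(1 − 2P − Q) − ¼ ln(1 − 2Q).
1 − 2P − Q = 0.3661, giving −½ ln(0.3661) = 0.502424.
1 − 2Q = 0.9082, giving −¼ ln(0.9082) = 0.024073.
d = 0.502424 + 0.024073 = 0.526497.

0.53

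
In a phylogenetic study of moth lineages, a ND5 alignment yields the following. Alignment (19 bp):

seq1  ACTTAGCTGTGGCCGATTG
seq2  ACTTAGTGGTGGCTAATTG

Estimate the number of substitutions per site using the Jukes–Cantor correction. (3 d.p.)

The sequences differ at 4 of 19 sites (7, 8, 14, 15), so p = 4/19 ≈ 0.210526.
d = −(3/4) ln(1 − 4p/3) = −0.75 ln(1 − 0.280701) = −0.75 ln(0.719299)
  = −0.75 × (-0.329478) = 0.247109 substitutions/site.

0.247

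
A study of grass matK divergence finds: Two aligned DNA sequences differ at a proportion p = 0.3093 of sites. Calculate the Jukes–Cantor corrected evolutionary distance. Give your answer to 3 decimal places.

d = −(3/4) ln(1 − 4p/3) = −0.75 ln(1 − 0.4124) = −0.75 ln(0.5876)
  = −0.75 × (-0.531709) = 0.398782 substitutions/site.

0.399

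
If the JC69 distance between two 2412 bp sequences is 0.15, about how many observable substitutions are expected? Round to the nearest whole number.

Invert JC69: p = (3/4)(1 − e^(−4d/3)) = 0.75 × (1 − e^(-0.2)) = 0.75 × (1 − 0.818731) = 0.135952.
Expected differing sites = pL ≈ 0.135952 × 2412 = 327.916224 ≈ 328.

328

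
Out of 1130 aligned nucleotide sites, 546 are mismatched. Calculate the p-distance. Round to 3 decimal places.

p = 546/1130 = 0.483185… ≈ 0.483 (to 3 d.p.).

0.483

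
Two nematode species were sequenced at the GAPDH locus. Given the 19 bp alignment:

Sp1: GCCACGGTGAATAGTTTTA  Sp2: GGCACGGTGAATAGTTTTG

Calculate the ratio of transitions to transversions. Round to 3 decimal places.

Transitions are A↔G and C↔T; transversions are all other mismatches.
Transitions: 1. Transversions: 1.
R = 1/1 = 1.000.

1.000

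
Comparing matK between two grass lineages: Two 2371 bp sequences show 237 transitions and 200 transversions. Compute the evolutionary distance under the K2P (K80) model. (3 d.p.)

0.213

P = 237/2371 ≈ 0.099958 and Q = 200/2371 ≈ 0.084353.
Under the Kimura two-parameter model, d = −½ ln(1 − 2P − Q) − ¼ ln(1 − 2Q).
1 − 2P − Q = 0.715731, giving −½ ln(0.715731) = 0.167225.
1 − 2Q = 0.831294, giving −¼ ln(0.831294) = 0.046193.
d = 0.167225 + 0.046193 = 0.213418.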